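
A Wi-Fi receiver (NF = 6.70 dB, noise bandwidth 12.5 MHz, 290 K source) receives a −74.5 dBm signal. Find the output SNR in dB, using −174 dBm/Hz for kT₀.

21.8 dB

Noise floor: N = −174 + 10 log₁₀(B) + NF
10 log₁₀(1.25×10⁷) = 70.97 dB
N = −174 + 70.97 + 6.70 = −96.33 dBm
SNR = P_sig − N = −74.5 − (−96.33) = 21.83 dB → 21.8 dB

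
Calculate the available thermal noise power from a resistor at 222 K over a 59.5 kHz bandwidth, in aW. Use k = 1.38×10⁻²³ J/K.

P_n = kTB = 1.38×10⁻²³ × 222 × 5.95×10⁴ = 1.82×10⁻¹⁶ W = 182 aW

182 aW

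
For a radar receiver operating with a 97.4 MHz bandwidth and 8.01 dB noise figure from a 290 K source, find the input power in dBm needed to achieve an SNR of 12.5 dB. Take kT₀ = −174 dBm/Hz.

−73.6 dBm

Sensitivity = −174 + 10 log₁₀(B) + NF + SNR_min
= −174 + 79.89 + 8.01 + 12.5
= −73.60 dBm → −73.6 dBm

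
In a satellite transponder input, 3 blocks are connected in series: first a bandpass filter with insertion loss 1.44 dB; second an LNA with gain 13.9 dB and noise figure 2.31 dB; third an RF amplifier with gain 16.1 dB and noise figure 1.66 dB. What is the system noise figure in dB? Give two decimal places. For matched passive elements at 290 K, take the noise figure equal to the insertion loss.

3.80 dB

Convert to linear (a loss of L dB is a gain of −L dB): F_i = 10^(NF_i/10), G_i = 10^(G_i,dB/10)
  Stage 1: F_1 = 10^(1.44/10) = 1.393, G_1 = 10^(−1.44/10) = 0.7178
  Stage 2: F_2 = 10^(2.31/10) = 1.702, G_2 = 10^(13.9/10) = 24.55
  Stage 3: F_3 = 10^(1.66/10) = 1.466, G_3 = 10^(16.1/10) = 40.74
Friis cascade:
  F = 1.393 + (1.702 − 1)/0.7178 + (1.466 − 1)/17.62 = 2.398
NF = 10 log₁₀(2.398) = 3.80 dB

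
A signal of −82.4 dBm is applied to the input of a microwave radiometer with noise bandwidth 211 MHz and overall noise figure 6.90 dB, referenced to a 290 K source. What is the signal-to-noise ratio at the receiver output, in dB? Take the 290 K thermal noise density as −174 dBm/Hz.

1.5 dB

Noise floor: N = −174 + 10 log₁₀(B) + NF
10 log₁₀(2.11×10⁸) = 83.24 dB
N = −174 + 83.24 + 6.90 = −83.86 dBm
SNR = P_sig − N = −82.4 − (−83.86) = 1.46 dB → 1.5 dB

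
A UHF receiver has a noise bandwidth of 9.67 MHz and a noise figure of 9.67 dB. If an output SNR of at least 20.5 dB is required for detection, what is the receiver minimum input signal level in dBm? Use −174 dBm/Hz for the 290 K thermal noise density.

−74.0 dBm

Sensitivity = −174 + 10 log₁₀(B) + NF + SNR_min
= −174 + 69.85 + 9.67 + 20.5
= −73.98 dBm → −74.0 dBm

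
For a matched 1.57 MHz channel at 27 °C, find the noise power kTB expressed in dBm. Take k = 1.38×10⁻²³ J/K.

−111.9 dBm

T = 27 °C + 273.15 = 300.15 K
P_n = kTB = 1.38×10⁻²³ × 300.15 × 1.57×10⁶ = 6.50×10⁻¹⁵ W
In dBm: 10 log₁₀(6.50×10⁻¹⁵ / 10⁻³) = −111.9 dBm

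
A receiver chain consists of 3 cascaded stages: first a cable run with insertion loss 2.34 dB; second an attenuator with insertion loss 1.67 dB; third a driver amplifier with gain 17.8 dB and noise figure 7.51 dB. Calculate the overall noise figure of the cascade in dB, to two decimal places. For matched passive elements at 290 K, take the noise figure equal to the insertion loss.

11.52 dB

Convert to linear (a loss of L dB is a gain of −L dB): F_i = 10^(NF_i/10), G_i = 10^(G_i,dB/10)
  Stage 1: F_1 = 10^(2.34/10) = 1.714, G_1 = 10^(−2.34/10) = 0.5834
  Stage 2: F_2 = 10^(1.67/10) = 1.469, G_2 = 10^(−1.67/10) = 0.6808
  Stage 3: F_3 = 10^(7.51/10) = 5.636, G_3 = 10^(17.8/10) = 60.26
Friis cascade:
  F = 1.714 + (1.469 − 1)/0.5834 + (5.636 − 1)/0.3972 = 14.19
NF = 10 log₁₀(14.19) = 11.52 dB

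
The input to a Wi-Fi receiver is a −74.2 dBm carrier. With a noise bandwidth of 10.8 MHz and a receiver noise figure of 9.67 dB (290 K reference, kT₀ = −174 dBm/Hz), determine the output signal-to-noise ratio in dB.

Noise floor: N = −174 + 10 log₁₀(B) + NF
10 log₁₀(1.08×10⁷) = 70.33 dB
N = −174 + 70.33 + 9.67 = −94.00 dBm
SNR = P_sig − N = −74.2 − (−94.00) = 19.80 dB → 19.8 dB

19.8 dB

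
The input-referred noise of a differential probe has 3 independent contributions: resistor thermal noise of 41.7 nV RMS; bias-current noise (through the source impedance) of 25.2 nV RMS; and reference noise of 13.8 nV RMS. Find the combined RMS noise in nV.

50.6 nV

Uncorrelated sources add in power (mean-square): V_tot = √(ΣV_i²)
V_tot = √[(4.17×10⁻⁸)² + (2.52×10⁻⁸)² + (1.38×10⁻⁸)²] = 5.06×10⁻⁸ V = 50.6 nV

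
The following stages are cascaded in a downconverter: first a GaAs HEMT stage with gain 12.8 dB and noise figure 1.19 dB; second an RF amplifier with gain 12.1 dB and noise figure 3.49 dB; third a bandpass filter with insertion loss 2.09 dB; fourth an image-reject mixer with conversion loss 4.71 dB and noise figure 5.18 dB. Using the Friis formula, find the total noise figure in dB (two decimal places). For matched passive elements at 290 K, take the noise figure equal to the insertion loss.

Convert to linear (a loss of L dB is a gain of −L dB): F_i = 10^(NF_i/10), G_i = 10^(G_i,dB/10)
  Stage 1: F_1 = 10^(1.19/10) = 1.315, G_1 = 10^(12.8/10) = 19.05
  Stage 2: F_2 = 10^(3.49/10) = 2.234, G_2 = 10^(12.1/10) = 16.22
  Stage 3: F_3 = 10^(2.09/10) = 1.618, G_3 = 10^(−2.09/10) = 0.6180
  Stage 4: F_4 = 10^(5.18/10) = 3.296, G_4 = 10^(−4.71/10) = 0.3381
Friis cascade:
  F = 1.315 + (2.234 − 1)/19.05 + (1.618 − 1)/309.0 + (3.296 − 1)/191.0 = 1.394
NF = 10 log₁₀(1.394) = 1.44 dB

1.44 dB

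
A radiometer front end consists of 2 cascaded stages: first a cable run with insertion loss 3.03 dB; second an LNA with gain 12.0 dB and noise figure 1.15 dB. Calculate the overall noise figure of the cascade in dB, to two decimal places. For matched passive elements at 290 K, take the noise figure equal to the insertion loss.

Convert to linear (a loss of L dB is a gain of −L dB): F_i = 10^(NF_i/10), G_i = 10^(G_i,dB/10)
  Stage 1: F_1 = 10^(3.03/10) = 2.009, G_1 = 10^(−3.03/10) = 0.4977
  Stage 2: F_2 = 10^(1.15/10) = 1.303, G_2 = 10^(12.0/10) = 15.85
Friis cascade:
  F = 2.009 + (1.303 − 1)/0.4977 = 2.618
NF = 10 log₁₀(2.618) = 4.18 dB

4.18 dB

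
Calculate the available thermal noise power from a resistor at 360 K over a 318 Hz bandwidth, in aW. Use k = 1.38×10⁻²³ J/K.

P_n = kTB = 1.38×10⁻²³ × 360 × 3.18×10² = 1.58×10⁻¹⁸ W = 1.58 aW

1.58 aW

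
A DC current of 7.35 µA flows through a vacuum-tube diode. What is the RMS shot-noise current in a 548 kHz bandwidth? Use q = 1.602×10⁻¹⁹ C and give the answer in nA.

1.14 nA

I_n = √(2qI·B)
2qI·B = 2 × 1.602×10⁻¹⁹ × 7.35×10⁻⁶ × 5.48×10⁵ = 1.29×10⁻¹⁸ A²
I_n = √(1.29×10⁻¹⁸) = 1.14×10⁻⁹ A = 1.14 nA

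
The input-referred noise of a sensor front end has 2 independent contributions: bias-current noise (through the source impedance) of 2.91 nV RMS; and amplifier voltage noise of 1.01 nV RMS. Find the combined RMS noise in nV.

Uncorrelated sources add in power (mean-square): V_tot = √(ΣV_i²)
V_tot = √[(2.91×10⁻⁹)² + (1.01×10⁻⁹)²] = 3.08×10⁻⁹ V = 3.08 nV

3.08 nV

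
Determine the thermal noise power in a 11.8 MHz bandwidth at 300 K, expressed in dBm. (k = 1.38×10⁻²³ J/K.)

−103.1 dBm

P_n = kTB = 1.38×10⁻²³ × 300 × 1.18×10⁷ = 4.89×10⁻¹⁴ W
In dBm: 10 log₁₀(4.89×10⁻¹⁴ / 10⁻³) = −103.1 dBm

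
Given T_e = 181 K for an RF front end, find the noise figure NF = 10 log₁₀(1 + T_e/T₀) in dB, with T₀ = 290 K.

2.11 dB

F = 1 + T_e/T₀ = 1 + 181/290 = 1.62414
NF = 10 log₁₀(1.62414) = 2.11 dB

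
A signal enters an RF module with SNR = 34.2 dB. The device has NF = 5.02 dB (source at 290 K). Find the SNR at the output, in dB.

29.18 dB

By definition F = SNR_in/SNR_out, so in dB: SNR_out = SNR_in − NF
SNR_out = 34.2 − 5.02 = 29.18 dB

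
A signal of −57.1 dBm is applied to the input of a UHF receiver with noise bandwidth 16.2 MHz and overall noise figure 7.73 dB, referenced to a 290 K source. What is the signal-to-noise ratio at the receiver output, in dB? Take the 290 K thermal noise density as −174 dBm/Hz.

Noise floor: N = −174 + 10 log₁₀(B) + NF
10 log₁₀(1.62×10⁷) = 72.1 dB
N = −174 + 72.1 + 7.73 = −94.17 dBm
SNR = P_sig − N = −57.1 − (−94.17) = 37.07 dB → 37.1 dB

37.1 dB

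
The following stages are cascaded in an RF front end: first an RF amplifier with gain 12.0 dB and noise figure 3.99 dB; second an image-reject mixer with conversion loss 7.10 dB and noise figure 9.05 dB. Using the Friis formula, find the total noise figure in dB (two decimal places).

4.70 dB

Convert to linear (a loss of L dB is a gain of −L dB): F_i = 10^(NF_i/10), G_i = 10^(G_i,dB/10)
  Stage 1: F_1 = 10^(3.99/10) = 2.506, G_1 = 10^(12.0/10) = 15.85
  Stage 2: F_2 = 10^(9.05/10) = 8.035, G_2 = 10^(−7.10/10) = 0.1950
Friis cascade:
  F = 2.506 + (8.035 − 1)/15.85 = 2.950
NF = 10 log₁₀(2.950) = 4.70 dB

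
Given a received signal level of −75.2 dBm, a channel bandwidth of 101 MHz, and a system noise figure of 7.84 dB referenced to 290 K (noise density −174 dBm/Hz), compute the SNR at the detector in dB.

Noise floor: N = −174 + 10 log₁₀(B) + NF
10 log₁₀(1.01×10⁸) = 80.04 dB
N = −174 + 80.04 + 7.84 = −86.12 dBm
SNR = P_sig − N = −75.2 − (−86.12) = 10.92 dB → 10.9 dB

10.9 dB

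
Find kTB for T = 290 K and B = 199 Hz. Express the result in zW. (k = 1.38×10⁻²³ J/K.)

796 zW

P_n = kTB = 1.38×10⁻²³ × 290 × 1.99×10² = 7.96×10⁻¹⁹ W = 796 zW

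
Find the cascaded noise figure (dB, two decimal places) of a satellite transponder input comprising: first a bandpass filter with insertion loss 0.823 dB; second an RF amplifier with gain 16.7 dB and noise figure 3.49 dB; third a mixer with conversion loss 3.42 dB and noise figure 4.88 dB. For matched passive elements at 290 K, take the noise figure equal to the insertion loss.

Convert to linear (a loss of L dB is a gain of −L dB): F_i = 10^(NF_i/10), G_i = 10^(G_i,dB/10)
  Stage 1: F_1 = 10^(0.823/10) = 1.209, G_1 = 10^(−0.823/10) = 0.8274
  Stage 2: F_2 = 10^(3.49/10) = 2.234, G_2 = 10^(16.7/10) = 46.77
  Stage 3: F_3 = 10^(4.88/10) = 3.076, G_3 = 10^(−3.42/10) = 0.4550
Friis cascade:
  F = 1.209 + (2.234 − 1)/0.8274 + (3.076 − 1)/38.70 = 2.753
NF = 10 log₁₀(2.753) = 4.40 dB

4.40 dB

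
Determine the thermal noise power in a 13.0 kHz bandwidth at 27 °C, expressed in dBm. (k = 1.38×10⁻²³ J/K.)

−132.7 dBm

T = 27 °C + 273.15 = 300.15 K
P_n = kTB = 1.38×10⁻²³ × 300.15 × 1.30×10⁴ = 5.38×10⁻¹⁷ W
In dBm: 10 log₁₀(5.38×10⁻¹⁷ / 10⁻³) = −132.7 dBm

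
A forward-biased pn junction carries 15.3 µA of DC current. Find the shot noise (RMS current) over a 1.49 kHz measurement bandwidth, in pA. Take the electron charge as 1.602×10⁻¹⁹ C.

85.5 pA

I_n = √(2qI·B)
2qI·B = 2 × 1.602×10⁻¹⁹ × 1.53×10⁻⁵ × 1.49×10³ = 7.30×10⁻²¹ A²
I_n = √(7.30×10⁻²¹) = 8.55×10⁻¹¹ A = 85.5 pA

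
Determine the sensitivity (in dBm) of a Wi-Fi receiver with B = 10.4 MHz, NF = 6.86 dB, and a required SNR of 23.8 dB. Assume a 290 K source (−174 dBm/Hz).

Sensitivity = −174 + 10 log₁₀(B) + NF + SNR_min
= −174 + 70.17 + 6.86 + 23.8
= −73.17 dBm → −73.2 dBm

−73.2 dBm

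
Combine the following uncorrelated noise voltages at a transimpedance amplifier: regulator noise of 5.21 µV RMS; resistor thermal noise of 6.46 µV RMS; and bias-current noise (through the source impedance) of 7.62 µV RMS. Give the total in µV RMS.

Uncorrelated sources add in power (mean-square): V_tot = √(ΣV_i²)
V_tot = √[(5.21×10⁻⁶)² + (6.46×10⁻⁶)² + (7.62×10⁻⁶)²] = 1.13×10⁻⁵ V = 11.3 µV

11.3 µV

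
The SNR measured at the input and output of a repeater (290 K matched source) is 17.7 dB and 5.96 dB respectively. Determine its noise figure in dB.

NF (dB) = SNR_in(dB) − SNR_out(dB) when the source is at T₀
NF = 17.7 − 5.96 = 11.74 dB

11.74 dB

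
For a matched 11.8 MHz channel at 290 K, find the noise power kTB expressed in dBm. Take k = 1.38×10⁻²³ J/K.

−103.3 dBm

P_n = kTB = 1.38×10⁻²³ × 290 × 1.18×10⁷ = 4.72×10⁻¹⁴ W
In dBm: 10 log₁₀(4.72×10⁻¹⁴ / 10⁻³) = −103.3 dBm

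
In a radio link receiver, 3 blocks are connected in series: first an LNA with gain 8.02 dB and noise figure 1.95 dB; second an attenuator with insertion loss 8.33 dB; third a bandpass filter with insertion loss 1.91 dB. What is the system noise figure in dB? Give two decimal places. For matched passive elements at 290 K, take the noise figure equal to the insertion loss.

4.88 dB

Convert to linear (a loss of L dB is a gain of −L dB): F_i = 10^(NF_i/10), G_i = 10^(G_i,dB/10)
  Stage 1: F_1 = 10^(1.95/10) = 1.567, G_1 = 10^(8.02/10) = 6.339
  Stage 2: F_2 = 10^(8.33/10) = 6.808, G_2 = 10^(−8.33/10) = 0.1469
  Stage 3: F_3 = 10^(1.91/10) = 1.552, G_3 = 10^(−1.91/10) = 0.6442
Friis cascade:
  F = 1.567 + (6.808 − 1)/6.339 + (1.552 − 1)/0.9311 = 3.076
NF = 10 log₁₀(3.076) = 4.88 dB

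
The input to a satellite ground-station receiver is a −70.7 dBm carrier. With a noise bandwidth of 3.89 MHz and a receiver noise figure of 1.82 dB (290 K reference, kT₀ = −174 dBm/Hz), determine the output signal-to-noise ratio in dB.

35.6 dB

Noise floor: N = −174 + 10 log₁₀(B) + NF
10 log₁₀(3.89×10⁶) = 65.9 dB
N = −174 + 65.9 + 1.82 = −106.28 dBm
SNR = P_sig − N = −70.7 − (−106.28) = 35.58 dB → 35.6 dB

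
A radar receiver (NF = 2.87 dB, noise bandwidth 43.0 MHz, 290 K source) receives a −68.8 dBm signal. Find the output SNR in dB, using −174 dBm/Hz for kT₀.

Noise floor: N = −174 + 10 log₁₀(B) + NF
10 log₁₀(4.30×10⁷) = 76.33 dB
N = −174 + 76.33 + 2.87 = −94.80 dBm
SNR = P_sig − N = −68.8 − (−94.80) = 26.00 dB → 26.0 dB

26.0 dB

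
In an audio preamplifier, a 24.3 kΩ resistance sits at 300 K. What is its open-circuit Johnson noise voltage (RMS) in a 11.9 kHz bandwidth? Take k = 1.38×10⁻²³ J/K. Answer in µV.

2.19 µV

V_n = √(4kTRB)
4kTRB = 4 × 1.38×10⁻²³ × 300 × 2.43×10⁴ × 1.19×10⁴ = 4.79×10⁻¹² V²
V_n = √(4.79×10⁻¹²) = 2.19×10⁻⁶ V = 2.19 µV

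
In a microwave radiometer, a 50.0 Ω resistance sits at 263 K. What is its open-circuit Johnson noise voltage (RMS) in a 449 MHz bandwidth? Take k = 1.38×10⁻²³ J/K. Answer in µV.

V_n = √(4kTRB)
4kTRB = 4 × 1.38×10⁻²³ × 263 × 5.00×10¹ × 4.49×10⁸ = 3.26×10⁻¹⁰ V²
V_n = √(3.26×10⁻¹⁰) = 1.81×10⁻⁵ V = 18.1 µV

18.1 µV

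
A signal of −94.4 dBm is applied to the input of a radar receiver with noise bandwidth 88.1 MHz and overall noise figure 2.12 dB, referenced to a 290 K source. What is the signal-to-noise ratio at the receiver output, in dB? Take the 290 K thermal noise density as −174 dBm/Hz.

−2.0 dB

Noise floor: N = −174 + 10 log₁₀(B) + NF
10 log₁₀(8.81×10⁷) = 79.45 dB
N = −174 + 79.45 + 2.12 = −92.43 dBm
SNR = P_sig − N = −94.4 − (−92.43) = −1.97 dB → −2.0 dB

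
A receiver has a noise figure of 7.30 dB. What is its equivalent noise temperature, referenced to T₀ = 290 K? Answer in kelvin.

F = 10^(7.30/10) = 5.37032
T_e = (F − 1)·T₀ = (5.37032 − 1) × 290 = 1267 K

1267 K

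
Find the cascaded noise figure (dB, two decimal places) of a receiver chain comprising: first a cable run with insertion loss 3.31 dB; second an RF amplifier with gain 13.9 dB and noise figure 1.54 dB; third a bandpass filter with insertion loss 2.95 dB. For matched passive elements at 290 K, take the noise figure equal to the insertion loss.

Convert to linear (a loss of L dB is a gain of −L dB): F_i = 10^(NF_i/10), G_i = 10^(G_i,dB/10)
  Stage 1: F_1 = 10^(3.31/10) = 2.143, G_1 = 10^(−3.31/10) = 0.4667
  Stage 2: F_2 = 10^(1.54/10) = 1.426, G_2 = 10^(13.9/10) = 24.55
  Stage 3: F_3 = 10^(2.95/10) = 1.972, G_3 = 10^(−2.95/10) = 0.5070
Friis cascade:
  F = 2.143 + (1.426 − 1)/0.4667 + (1.972 − 1)/11.46 = 3.140
NF = 10 log₁₀(3.140) = 4.97 dB

4.97 dB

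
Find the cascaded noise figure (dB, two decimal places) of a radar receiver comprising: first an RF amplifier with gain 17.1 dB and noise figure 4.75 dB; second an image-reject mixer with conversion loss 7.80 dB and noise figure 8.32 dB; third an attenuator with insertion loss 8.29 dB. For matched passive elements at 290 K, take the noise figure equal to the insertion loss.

Convert to linear (a loss of L dB is a gain of −L dB): F_i = 10^(NF_i/10), G_i = 10^(G_i,dB/10)
  Stage 1: F_1 = 10^(4.75/10) = 2.985, G_1 = 10^(17.1/10) = 51.29
  Stage 2: F_2 = 10^(8.32/10) = 6.792, G_2 = 10^(−7.80/10) = 0.1660
  Stage 3: F_3 = 10^(8.29/10) = 6.745, G_3 = 10^(−8.29/10) = 0.1483
Friis cascade:
  F = 2.985 + (6.792 − 1)/51.29 + (6.745 − 1)/8.511 = 3.773
NF = 10 log₁₀(3.773) = 5.77 dB

5.77 dB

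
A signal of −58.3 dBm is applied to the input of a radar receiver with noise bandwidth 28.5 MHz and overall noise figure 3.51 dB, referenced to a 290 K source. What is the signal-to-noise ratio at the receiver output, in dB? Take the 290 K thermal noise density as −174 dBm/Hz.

Noise floor: N = −174 + 10 log₁₀(B) + NF
10 log₁₀(2.85×10⁷) = 74.55 dB
N = −174 + 74.55 + 3.51 = −95.94 dBm
SNR = P_sig − N = −58.3 − (−95.94) = 37.64 dB → 37.6 dB

37.6 dB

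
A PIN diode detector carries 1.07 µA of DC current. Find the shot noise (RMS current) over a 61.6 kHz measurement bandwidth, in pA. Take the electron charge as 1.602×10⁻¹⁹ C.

I_n = √(2qI·B)
2qI·B = 2 × 1.602×10⁻¹⁹ × 1.07×10⁻⁶ × 6.16×10⁴ = 2.11×10⁻²⁰ A²
I_n = √(2.11×10⁻²⁰) = 1.45×10⁻¹⁰ A = 145 pA

145 pA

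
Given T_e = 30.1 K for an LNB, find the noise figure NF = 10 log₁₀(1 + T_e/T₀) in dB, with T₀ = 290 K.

F = 1 + T_e/T₀ = 1 + 30.1/290 = 1.10379
NF = 10 log₁₀(1.10379) = 0.429 dB

0.429 dB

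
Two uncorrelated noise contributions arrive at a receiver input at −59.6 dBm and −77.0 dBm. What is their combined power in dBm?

−59.5 dBm

Convert to linear, add, convert back:
P₁ = 1.10×10⁻⁹ W, P₂ = 2.00×10⁻¹¹ W
P_tot = 1.12×10⁻⁹ W → 10 log₁₀(P_tot / 10⁻³) = −59.5 dBm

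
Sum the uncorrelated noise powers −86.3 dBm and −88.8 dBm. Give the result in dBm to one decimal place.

−84.4 dBm

Convert to linear, add, convert back:
P₁ = 2.34×10⁻¹² W, P₂ = 1.32×10⁻¹² W
P_tot = 3.66×10⁻¹² W → 10 log₁₀(P_tot / 10⁻³) = −84.4 dBm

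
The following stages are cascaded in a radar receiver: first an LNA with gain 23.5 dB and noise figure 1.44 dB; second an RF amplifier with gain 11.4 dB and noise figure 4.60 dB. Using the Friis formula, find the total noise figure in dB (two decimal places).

Convert to linear (a loss of L dB is a gain of −L dB): F_i = 10^(NF_i/10), G_i = 10^(G_i,dB/10)
  Stage 1: F_1 = 10^(1.44/10) = 1.393, G_1 = 10^(23.5/10) = 223.9
  Stage 2: F_2 = 10^(4.60/10) = 2.884, G_2 = 10^(11.4/10) = 13.80
Friis cascade:
  F = 1.393 + (2.884 − 1)/223.9 = 1.402
NF = 10 log₁₀(1.402) = 1.47 dB

1.47 dB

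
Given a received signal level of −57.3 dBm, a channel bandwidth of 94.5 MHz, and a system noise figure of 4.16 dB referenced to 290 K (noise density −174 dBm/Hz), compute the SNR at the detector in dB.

32.8 dB

Noise floor: N = −174 + 10 log₁₀(B) + NF
10 log₁₀(9.45×10⁷) = 79.75 dB
N = −174 + 79.75 + 4.16 = −90.09 dBm
SNR = P_sig − N = −57.3 − (−90.09) = 32.79 dB → 32.8 dB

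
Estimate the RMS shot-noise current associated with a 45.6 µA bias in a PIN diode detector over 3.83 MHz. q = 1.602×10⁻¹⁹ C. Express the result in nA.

7.48 nA

I_n = √(2qI·B)
2qI·B = 2 × 1.602×10⁻¹⁹ × 4.56×10⁻⁵ × 3.83×10⁶ = 5.60×10⁻¹⁷ A²
I_n = √(5.60×10⁻¹⁷) = 7.48×10⁻⁹ A = 7.48 nA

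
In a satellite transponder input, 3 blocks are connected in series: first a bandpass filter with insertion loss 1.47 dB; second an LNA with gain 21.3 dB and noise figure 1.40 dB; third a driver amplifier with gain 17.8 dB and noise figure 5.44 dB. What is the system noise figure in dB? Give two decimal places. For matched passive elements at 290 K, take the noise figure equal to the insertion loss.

2.93 dB

Convert to linear (a loss of L dB is a gain of −L dB): F_i = 10^(NF_i/10), G_i = 10^(G_i,dB/10)
  Stage 1: F_1 = 10^(1.47/10) = 1.403, G_1 = 10^(−1.47/10) = 0.7129
  Stage 2: F_2 = 10^(1.40/10) = 1.380, G_2 = 10^(21.3/10) = 134.9
  Stage 3: F_3 = 10^(5.44/10) = 3.499, G_3 = 10^(17.8/10) = 60.26
Friis cascade:
  F = 1.403 + (1.380 − 1)/0.7129 + (3.499 − 1)/96.16 = 1.962
NF = 10 log₁₀(1.962) = 2.93 dB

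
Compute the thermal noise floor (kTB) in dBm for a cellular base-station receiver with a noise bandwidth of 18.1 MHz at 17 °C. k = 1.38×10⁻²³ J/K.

−101.4 dBm

T = 17 °C + 273.15 = 290.15 K
P_n = kTB = 1.38×10⁻²³ × 290.15 × 1.81×10⁷ = 7.25×10⁻¹⁴ W
In dBm: 10 log₁₀(7.25×10⁻¹⁴ / 10⁻³) = −101.4 dBm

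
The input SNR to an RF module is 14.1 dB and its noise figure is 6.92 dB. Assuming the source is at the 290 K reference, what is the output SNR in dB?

By definition F = SNR_in/SNR_out, so in dB: SNR_out = SNR_in − NF
SNR_out = 14.1 − 6.92 = 7.18 dB

7.18 dB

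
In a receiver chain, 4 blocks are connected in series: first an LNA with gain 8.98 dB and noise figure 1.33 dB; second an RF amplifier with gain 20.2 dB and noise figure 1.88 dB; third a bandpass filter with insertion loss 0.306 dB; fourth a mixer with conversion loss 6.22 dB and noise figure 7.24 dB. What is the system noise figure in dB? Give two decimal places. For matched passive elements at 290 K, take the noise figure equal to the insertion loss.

1.56 dB

Convert to linear (a loss of L dB is a gain of −L dB): F_i = 10^(NF_i/10), G_i = 10^(G_i,dB/10)
  Stage 1: F_1 = 10^(1.33/10) = 1.358, G_1 = 10^(8.98/10) = 7.907
  Stage 2: F_2 = 10^(1.88/10) = 1.542, G_2 = 10^(20.2/10) = 104.7
  Stage 3: F_3 = 10^(0.306/10) = 1.073, G_3 = 10^(−0.306/10) = 0.9320
  Stage 4: F_4 = 10^(7.24/10) = 5.297, G_4 = 10^(−6.22/10) = 0.2388
Friis cascade:
  F = 1.358 + (1.542 − 1)/7.907 + (1.073 − 1)/827.9 + (5.297 − 1)/771.6 = 1.432
NF = 10 log₁₀(1.432) = 1.56 dB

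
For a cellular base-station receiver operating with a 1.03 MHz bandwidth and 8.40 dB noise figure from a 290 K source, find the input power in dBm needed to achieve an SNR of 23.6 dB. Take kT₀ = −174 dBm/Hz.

−81.9 dBm

Sensitivity = −174 + 10 log₁₀(B) + NF + SNR_min
= −174 + 60.13 + 8.40 + 23.6
= −81.87 dBm → −81.9 dBm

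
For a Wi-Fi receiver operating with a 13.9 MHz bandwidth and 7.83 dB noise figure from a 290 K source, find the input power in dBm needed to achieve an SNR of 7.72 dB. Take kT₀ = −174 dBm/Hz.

Sensitivity = −174 + 10 log₁₀(B) + NF + SNR_min
= −174 + 71.43 + 7.83 + 7.72
= −87.02 dBm → −87.0 dBm

−87.0 dBm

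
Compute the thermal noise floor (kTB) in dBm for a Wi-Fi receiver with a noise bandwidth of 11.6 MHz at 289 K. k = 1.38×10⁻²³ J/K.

P_n = kTB = 1.38×10⁻²³ × 289 × 1.16×10⁷ = 4.63×10⁻¹⁴ W
In dBm: 10 log₁₀(4.63×10⁻¹⁴ / 10⁻³) = −103.3 dBm

−103.3 dBm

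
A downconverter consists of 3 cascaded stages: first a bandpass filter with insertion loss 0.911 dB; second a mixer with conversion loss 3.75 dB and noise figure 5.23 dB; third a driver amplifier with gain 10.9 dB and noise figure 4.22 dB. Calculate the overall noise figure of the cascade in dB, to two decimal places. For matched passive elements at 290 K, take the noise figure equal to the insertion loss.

Convert to linear (a loss of L dB is a gain of −L dB): F_i = 10^(NF_i/10), G_i = 10^(G_i,dB/10)
  Stage 1: F_1 = 10^(0.911/10) = 1.233, G_1 = 10^(−0.911/10) = 0.8108
  Stage 2: F_2 = 10^(5.23/10) = 3.334, G_2 = 10^(−3.75/10) = 0.4217
  Stage 3: F_3 = 10^(4.22/10) = 2.642, G_3 = 10^(10.9/10) = 12.30
Friis cascade:
  F = 1.233 + (3.334 − 1)/0.8108 + (2.642 − 1)/0.3419 = 8.916
NF = 10 log₁₀(8.916) = 9.50 dB

9.50 dB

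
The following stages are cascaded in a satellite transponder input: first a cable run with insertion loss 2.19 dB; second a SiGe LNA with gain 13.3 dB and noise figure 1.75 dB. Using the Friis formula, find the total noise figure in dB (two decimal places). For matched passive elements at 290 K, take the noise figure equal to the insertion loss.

Convert to linear (a loss of L dB is a gain of −L dB): F_i = 10^(NF_i/10), G_i = 10^(G_i,dB/10)
  Stage 1: F_1 = 10^(2.19/10) = 1.656, G_1 = 10^(−2.19/10) = 0.6039
  Stage 2: F_2 = 10^(1.75/10) = 1.496, G_2 = 10^(13.3/10) = 21.38
Friis cascade:
  F = 1.656 + (1.496 − 1)/0.6039 = 2.477
NF = 10 log₁₀(2.477) = 3.94 dB

3.94 dB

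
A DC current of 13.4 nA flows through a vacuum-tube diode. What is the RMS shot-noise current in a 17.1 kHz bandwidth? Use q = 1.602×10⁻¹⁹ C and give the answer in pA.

I_n = √(2qI·B)
2qI·B = 2 × 1.602×10⁻¹⁹ × 1.34×10⁻⁸ × 1.71×10⁴ = 7.34×10⁻²³ A²
I_n = √(7.34×10⁻²³) = 8.57×10⁻¹² A = 8.57 pA

8.57 pA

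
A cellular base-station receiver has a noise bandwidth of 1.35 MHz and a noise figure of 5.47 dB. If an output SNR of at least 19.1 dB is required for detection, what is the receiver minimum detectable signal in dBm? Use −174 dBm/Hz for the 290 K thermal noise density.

−88.1 dBm

Sensitivity = −174 + 10 log₁₀(B) + NF + SNR_min
= −174 + 61.3 + 5.47 + 19.1
= −88.13 dBm → −88.1 dBm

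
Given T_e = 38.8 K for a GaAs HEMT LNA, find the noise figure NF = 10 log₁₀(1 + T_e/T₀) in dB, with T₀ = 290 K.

0.545 dB

F = 1 + T_e/T₀ = 1 + 38.8/290 = 1.13379
NF = 10 log₁₀(1.13379) = 0.545 dB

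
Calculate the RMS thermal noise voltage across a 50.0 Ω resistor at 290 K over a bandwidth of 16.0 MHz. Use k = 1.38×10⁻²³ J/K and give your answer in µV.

V_n = √(4kTRB)
4kTRB = 4 × 1.38×10⁻²³ × 290 × 5.00×10¹ × 1.60×10⁷ = 1.28×10⁻¹¹ V²
V_n = √(1.28×10⁻¹¹) = 3.58×10⁻⁶ V = 3.58 µV

3.58 µV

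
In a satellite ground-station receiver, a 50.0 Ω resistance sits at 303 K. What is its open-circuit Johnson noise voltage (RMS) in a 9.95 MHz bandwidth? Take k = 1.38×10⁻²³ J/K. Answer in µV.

2.88 µV

V_n = √(4kTRB)
4kTRB = 4 × 1.38×10⁻²³ × 303 × 5.00×10¹ × 9.95×10⁶ = 8.32×10⁻¹² V²
V_n = √(8.32×10⁻¹²) = 2.88×10⁻⁶ V = 2.88 µV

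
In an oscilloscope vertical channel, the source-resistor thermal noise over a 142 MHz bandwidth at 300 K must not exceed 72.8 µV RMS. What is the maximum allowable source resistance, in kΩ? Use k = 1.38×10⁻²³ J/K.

Johnson–Nyquist: V_n = √(4kTRB) ⇒ R = V_n² / (4kTB)
4kTB = 4 × 1.38×10⁻²³ × 300 × 1.42×10⁸ = 2.35×10⁻¹²
R = (7.28×10⁻⁵)² / 2.35×10⁻¹² = 2.25×10³ Ω = 2.25 kΩ

2.25 kΩ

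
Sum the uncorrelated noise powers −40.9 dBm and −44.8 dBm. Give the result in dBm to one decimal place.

−39.4 dBm

Convert to linear, add, convert back:
P₁ = 8.13×10⁻⁸ W, P₂ = 3.31×10⁻⁸ W
P_tot = 1.14×10⁻⁷ W → 10 log₁₀(P_tot / 10⁻³) = −39.4 dBm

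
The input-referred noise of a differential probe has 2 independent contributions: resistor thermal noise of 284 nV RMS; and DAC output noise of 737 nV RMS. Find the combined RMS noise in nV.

790 nV

Uncorrelated sources add in power (mean-square): V_tot = √(ΣV_i²)
V_tot = √[(2.84×10⁻⁷)² + (7.37×10⁻⁷)²] = 7.90×10⁻⁷ V = 790 nV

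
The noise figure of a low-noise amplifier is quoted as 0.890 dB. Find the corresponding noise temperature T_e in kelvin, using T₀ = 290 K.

F = 10^(0.890/10) = 1.22744
T_e = (F − 1)·T₀ = (1.22744 − 1) × 290 = 66.0 K

66.0 K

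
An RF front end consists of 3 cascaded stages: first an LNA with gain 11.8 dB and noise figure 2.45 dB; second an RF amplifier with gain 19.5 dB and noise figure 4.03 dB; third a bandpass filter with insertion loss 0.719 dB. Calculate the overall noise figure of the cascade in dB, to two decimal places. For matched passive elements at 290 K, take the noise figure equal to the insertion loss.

2.69 dB

Convert to linear (a loss of L dB is a gain of −L dB): F_i = 10^(NF_i/10), G_i = 10^(G_i,dB/10)
  Stage 1: F_1 = 10^(2.45/10) = 1.758, G_1 = 10^(11.8/10) = 15.14
  Stage 2: F_2 = 10^(4.03/10) = 2.529, G_2 = 10^(19.5/10) = 89.13
  Stage 3: F_3 = 10^(0.719/10) = 1.180, G_3 = 10^(−0.719/10) = 0.8474
Friis cascade:
  F = 1.758 + (2.529 − 1)/15.14 + (1.180 − 1)/1349 = 1.859
NF = 10 log₁₀(1.859) = 2.69 dB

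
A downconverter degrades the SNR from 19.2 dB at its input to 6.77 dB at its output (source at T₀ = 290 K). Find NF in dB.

NF (dB) = SNR_in(dB) − SNR_out(dB) when the source is at T₀
NF = 19.2 − 6.77 = 12.43 dB

12.43 dB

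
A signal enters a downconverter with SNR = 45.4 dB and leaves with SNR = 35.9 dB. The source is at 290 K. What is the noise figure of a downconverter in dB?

9.5 dB

NF (dB) = SNR_in(dB) − SNR_out(dB) when the source is at T₀
NF = 45.4 − 35.9 = 9.5 dB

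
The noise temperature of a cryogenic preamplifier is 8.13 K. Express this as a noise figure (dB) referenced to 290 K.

0.120 dB

F = 1 + T_e/T₀ = 1 + 8.13/290 = 1.02803
NF = 10 log₁₀(1.02803) = 0.120 dB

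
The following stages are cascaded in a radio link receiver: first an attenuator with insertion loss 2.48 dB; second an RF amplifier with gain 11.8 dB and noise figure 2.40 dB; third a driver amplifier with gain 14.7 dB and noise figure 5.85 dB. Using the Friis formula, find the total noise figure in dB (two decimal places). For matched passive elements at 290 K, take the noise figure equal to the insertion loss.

5.33 dB

Convert to linear (a loss of L dB is a gain of −L dB): F_i = 10^(NF_i/10), G_i = 10^(G_i,dB/10)
  Stage 1: F_1 = 10^(2.48/10) = 1.770, G_1 = 10^(−2.48/10) = 0.5649
  Stage 2: F_2 = 10^(2.40/10) = 1.738, G_2 = 10^(11.8/10) = 15.14
  Stage 3: F_3 = 10^(5.85/10) = 3.846, G_3 = 10^(14.7/10) = 29.51
Friis cascade:
  F = 1.770 + (1.738 − 1)/0.5649 + (3.846 − 1)/8.551 = 3.409
NF = 10 log₁₀(3.409) = 5.33 dB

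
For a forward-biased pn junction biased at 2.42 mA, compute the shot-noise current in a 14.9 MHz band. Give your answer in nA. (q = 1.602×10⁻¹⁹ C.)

I_n = √(2qI·B)
2qI·B = 2 × 1.602×10⁻¹⁹ × 2.42×10⁻³ × 1.49×10⁷ = 1.16×10⁻¹⁴ A²
I_n = √(1.16×10⁻¹⁴) = 1.07×10⁻⁷ A = 107 nA

107 nA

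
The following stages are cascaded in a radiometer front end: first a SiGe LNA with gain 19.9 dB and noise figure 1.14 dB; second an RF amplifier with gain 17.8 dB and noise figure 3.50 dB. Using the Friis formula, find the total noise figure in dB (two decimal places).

Convert to linear (a loss of L dB is a gain of −L dB): F_i = 10^(NF_i/10), G_i = 10^(G_i,dB/10)
  Stage 1: F_1 = 10^(1.14/10) = 1.300, G_1 = 10^(19.9/10) = 97.72
  Stage 2: F_2 = 10^(3.50/10) = 2.239, G_2 = 10^(17.8/10) = 60.26
Friis cascade:
  F = 1.300 + (2.239 − 1)/97.72 = 1.313
NF = 10 log₁₀(1.313) = 1.18 dB

1.18 dB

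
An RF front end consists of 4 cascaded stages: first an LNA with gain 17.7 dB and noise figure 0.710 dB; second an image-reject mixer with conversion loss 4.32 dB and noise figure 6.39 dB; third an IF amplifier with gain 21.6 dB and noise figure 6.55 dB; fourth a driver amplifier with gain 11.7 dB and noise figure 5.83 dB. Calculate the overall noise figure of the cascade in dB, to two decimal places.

Convert to linear (a loss of L dB is a gain of −L dB): F_i = 10^(NF_i/10), G_i = 10^(G_i,dB/10)
  Stage 1: F_1 = 10^(0.710/10) = 1.178, G_1 = 10^(17.7/10) = 58.88
  Stage 2: F_2 = 10^(6.39/10) = 4.355, G_2 = 10^(−4.32/10) = 0.3698
  Stage 3: F_3 = 10^(6.55/10) = 4.519, G_3 = 10^(21.6/10) = 144.5
  Stage 4: F_4 = 10^(5.83/10) = 3.828, G_4 = 10^(11.7/10) = 14.79
Friis cascade:
  F = 1.178 + (4.355 − 1)/58.88 + (4.519 − 1)/21.78 + (3.828 − 1)/3148 = 1.397
NF = 10 log₁₀(1.397) = 1.45 dB

1.45 dB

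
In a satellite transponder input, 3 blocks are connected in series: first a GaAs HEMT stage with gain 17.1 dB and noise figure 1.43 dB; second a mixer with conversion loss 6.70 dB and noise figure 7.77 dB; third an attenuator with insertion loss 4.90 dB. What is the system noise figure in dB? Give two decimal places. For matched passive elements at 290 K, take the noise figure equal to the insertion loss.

2.25 dB

Convert to linear (a loss of L dB is a gain of −L dB): F_i = 10^(NF_i/10), G_i = 10^(G_i,dB/10)
  Stage 1: F_1 = 10^(1.43/10) = 1.390, G_1 = 10^(17.1/10) = 51.29
  Stage 2: F_2 = 10^(7.77/10) = 5.984, G_2 = 10^(−6.70/10) = 0.2138
  Stage 3: F_3 = 10^(4.90/10) = 3.090, G_3 = 10^(−4.90/10) = 0.3236
Friis cascade:
  F = 1.390 + (5.984 − 1)/51.29 + (3.090 − 1)/10.96 = 1.678
NF = 10 log₁₀(1.678) = 2.25 dB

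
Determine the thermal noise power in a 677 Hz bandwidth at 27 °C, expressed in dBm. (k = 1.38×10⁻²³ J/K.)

−145.5 dBm

T = 27 °C + 273.15 = 300.15 K
P_n = kTB = 1.38×10⁻²³ × 300.15 × 6.77×10² = 2.80×10⁻¹⁸ W
In dBm: 10 log₁₀(2.80×10⁻¹⁸ / 10⁻³) = −145.5 dBm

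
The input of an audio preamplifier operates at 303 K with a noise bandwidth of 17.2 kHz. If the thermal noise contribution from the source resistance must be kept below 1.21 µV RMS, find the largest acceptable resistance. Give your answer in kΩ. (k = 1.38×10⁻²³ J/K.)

Johnson–Nyquist: V_n = √(4kTRB) ⇒ R = V_n² / (4kTB)
4kTB = 4 × 1.38×10⁻²³ × 303 × 1.72×10⁴ = 2.88×10⁻¹⁶
R = (1.21×10⁻⁶)² / 2.88×10⁻¹⁶ = 5.09×10³ Ω = 5.09 kΩ

5.09 kΩ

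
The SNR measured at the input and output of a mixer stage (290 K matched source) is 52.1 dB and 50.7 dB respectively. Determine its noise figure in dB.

1.4 dB

NF (dB) = SNR_in(dB) − SNR_out(dB) when the source is at T₀
NF = 52.1 − 50.7 = 1.4 dB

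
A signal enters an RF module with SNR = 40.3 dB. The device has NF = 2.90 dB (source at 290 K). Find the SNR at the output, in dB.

By definition F = SNR_in/SNR_out, so in dB: SNR_out = SNR_in − NF
SNR_out = 40.3 − 2.90 = 37.40 dB

37.40 dB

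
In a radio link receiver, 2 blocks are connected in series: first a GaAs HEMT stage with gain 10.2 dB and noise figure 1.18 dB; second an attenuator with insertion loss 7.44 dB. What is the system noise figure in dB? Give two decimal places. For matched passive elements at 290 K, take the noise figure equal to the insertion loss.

Convert to linear (a loss of L dB is a gain of −L dB): F_i = 10^(NF_i/10), G_i = 10^(G_i,dB/10)
  Stage 1: F_1 = 10^(1.18/10) = 1.312, G_1 = 10^(10.2/10) = 10.47
  Stage 2: F_2 = 10^(7.44/10) = 5.546, G_2 = 10^(−7.44/10) = 0.1803
Friis cascade:
  F = 1.312 + (5.546 − 1)/10.47 = 1.746
NF = 10 log₁₀(1.746) = 2.42 dB

2.42 dB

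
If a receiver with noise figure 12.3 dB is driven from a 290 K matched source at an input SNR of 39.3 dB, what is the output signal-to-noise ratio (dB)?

27.0 dB

By definition F = SNR_in/SNR_out, so in dB: SNR_out = SNR_in − NF
SNR_out = 39.3 − 12.3 = 27.0 dB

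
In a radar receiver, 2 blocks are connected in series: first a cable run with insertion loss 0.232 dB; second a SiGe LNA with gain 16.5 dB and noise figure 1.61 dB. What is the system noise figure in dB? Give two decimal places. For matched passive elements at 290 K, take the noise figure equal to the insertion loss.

1.84 dB

Convert to linear (a loss of L dB is a gain of −L dB): F_i = 10^(NF_i/10), G_i = 10^(G_i,dB/10)
  Stage 1: F_1 = 10^(0.232/10) = 1.055, G_1 = 10^(−0.232/10) = 0.9480
  Stage 2: F_2 = 10^(1.61/10) = 1.449, G_2 = 10^(16.5/10) = 44.67
Friis cascade:
  F = 1.055 + (1.449 − 1)/0.9480 = 1.528
NF = 10 log₁₀(1.528) = 1.84 dB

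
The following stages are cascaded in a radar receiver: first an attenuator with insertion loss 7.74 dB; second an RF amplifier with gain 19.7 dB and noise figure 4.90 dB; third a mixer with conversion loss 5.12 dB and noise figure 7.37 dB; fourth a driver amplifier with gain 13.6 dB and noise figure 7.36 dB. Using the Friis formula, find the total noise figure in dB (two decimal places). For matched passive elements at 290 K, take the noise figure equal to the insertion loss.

Convert to linear (a loss of L dB is a gain of −L dB): F_i = 10^(NF_i/10), G_i = 10^(G_i,dB/10)
  Stage 1: F_1 = 10^(7.74/10) = 5.943, G_1 = 10^(−7.74/10) = 0.1683
  Stage 2: F_2 = 10^(4.90/10) = 3.090, G_2 = 10^(19.7/10) = 93.33
  Stage 3: F_3 = 10^(7.37/10) = 5.458, G_3 = 10^(−5.12/10) = 0.3076
  Stage 4: F_4 = 10^(7.36/10) = 5.445, G_4 = 10^(13.6/10) = 22.91
Friis cascade:
  F = 5.943 + (3.090 − 1)/0.1683 + (5.458 − 1)/15.70 + (5.445 − 1)/4.831 = 19.57
NF = 10 log₁₀(19.57) = 12.92 dB

12.92 dB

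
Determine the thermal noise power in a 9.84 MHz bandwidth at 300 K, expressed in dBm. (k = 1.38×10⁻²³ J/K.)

−103.9 dBm

P_n = kTB = 1.38×10⁻²³ × 300 × 9.84×10⁶ = 4.07×10⁻¹⁴ W
In dBm: 10 log₁₀(4.07×10⁻¹⁴ / 10⁻³) = −103.9 dBm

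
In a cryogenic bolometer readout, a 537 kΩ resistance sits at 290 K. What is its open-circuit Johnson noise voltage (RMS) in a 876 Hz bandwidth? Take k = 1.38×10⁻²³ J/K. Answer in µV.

V_n = √(4kTRB)
4kTRB = 4 × 1.38×10⁻²³ × 290 × 5.37×10⁵ × 8.76×10² = 7.53×10⁻¹² V²
V_n = √(7.53×10⁻¹²) = 2.74×10⁻⁶ V = 2.74 µV

2.74 µV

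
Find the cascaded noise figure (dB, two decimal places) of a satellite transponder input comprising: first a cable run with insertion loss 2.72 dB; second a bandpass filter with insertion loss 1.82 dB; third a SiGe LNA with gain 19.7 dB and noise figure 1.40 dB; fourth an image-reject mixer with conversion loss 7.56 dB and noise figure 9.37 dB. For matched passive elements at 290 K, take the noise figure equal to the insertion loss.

Convert to linear (a loss of L dB is a gain of −L dB): F_i = 10^(NF_i/10), G_i = 10^(G_i,dB/10)
  Stage 1: F_1 = 10^(2.72/10) = 1.871, G_1 = 10^(−2.72/10) = 0.5346
  Stage 2: F_2 = 10^(1.82/10) = 1.521, G_2 = 10^(−1.82/10) = 0.6577
  Stage 3: F_3 = 10^(1.40/10) = 1.380, G_3 = 10^(19.7/10) = 93.33
  Stage 4: F_4 = 10^(9.37/10) = 8.650, G_4 = 10^(−7.56/10) = 0.1754
Friis cascade:
  F = 1.871 + (1.521 − 1)/0.5346 + (1.380 − 1)/0.3516 + (8.650 − 1)/32.81 = 4.160
NF = 10 log₁₀(4.160) = 6.19 dB

6.19 dB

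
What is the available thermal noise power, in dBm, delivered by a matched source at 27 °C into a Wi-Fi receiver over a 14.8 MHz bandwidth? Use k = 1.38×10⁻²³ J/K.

T = 27 °C + 273.15 = 300.15 K
P_n = kTB = 1.38×10⁻²³ × 300.15 × 1.48×10⁷ = 6.13×10⁻¹⁴ W
In dBm: 10 log₁₀(6.13×10⁻¹⁴ / 10⁻³) = −102.1 dBm

−102.1 dBm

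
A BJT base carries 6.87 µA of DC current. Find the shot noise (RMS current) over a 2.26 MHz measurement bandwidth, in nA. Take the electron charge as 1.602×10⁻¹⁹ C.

I_n = √(2qI·B)
2qI·B = 2 × 1.602×10⁻¹⁹ × 6.87×10⁻⁶ × 2.26×10⁶ = 4.97×10⁻¹⁸ A²
I_n = √(4.97×10⁻¹⁸) = 2.23×10⁻⁹ A = 2.23 nA

2.23 nA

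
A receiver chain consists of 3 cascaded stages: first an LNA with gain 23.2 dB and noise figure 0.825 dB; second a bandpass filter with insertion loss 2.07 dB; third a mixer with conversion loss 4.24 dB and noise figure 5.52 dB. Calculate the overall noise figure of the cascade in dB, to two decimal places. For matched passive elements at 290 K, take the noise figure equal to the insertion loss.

0.91 dB

Convert to linear (a loss of L dB is a gain of −L dB): F_i = 10^(NF_i/10), G_i = 10^(G_i,dB/10)
  Stage 1: F_1 = 10^(0.825/10) = 1.209, G_1 = 10^(23.2/10) = 208.9
  Stage 2: F_2 = 10^(2.07/10) = 1.611, G_2 = 10^(−2.07/10) = 0.6209
  Stage 3: F_3 = 10^(5.52/10) = 3.565, G_3 = 10^(−4.24/10) = 0.3767
Friis cascade:
  F = 1.209 + (1.611 − 1)/208.9 + (3.565 − 1)/129.7 = 1.232
NF = 10 log₁₀(1.232) = 0.91 dB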